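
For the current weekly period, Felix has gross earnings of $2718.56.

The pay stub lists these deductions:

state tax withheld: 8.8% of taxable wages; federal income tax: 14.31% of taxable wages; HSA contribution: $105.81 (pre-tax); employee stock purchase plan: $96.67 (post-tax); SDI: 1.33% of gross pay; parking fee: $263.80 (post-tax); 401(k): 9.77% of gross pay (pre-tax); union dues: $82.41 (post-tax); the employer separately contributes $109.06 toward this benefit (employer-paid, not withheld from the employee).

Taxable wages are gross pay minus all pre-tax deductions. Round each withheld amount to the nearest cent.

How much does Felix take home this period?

HSA contribution: $105.81
401(k): $2718.56 × 0.0977 = $265.60
Pre-tax total = $105.81 + $265.60 = $371.41
Taxable wages = $2718.56 − $371.41 = $2347.15
State tax withheld: $2347.15 × 0.088 = $206.55
Federal income tax: $2347.15 × 0.1431 = $335.88
SDI: $2718.56 × 0.0133 = $36.16
Parking fee: $263.80
Union dues: $82.41
Employee stock purchase plan: $96.67
(Employer's $109.06 toward union dues is not withheld from the employee.)
Total deductions = $105.81 + $265.60 + $206.55 + $335.88 + $36.16 + $263.80 + $82.41 + $96.67 = $1392.88
Net pay = $2718.56 − $1392.88 = $1325.68

$1325.68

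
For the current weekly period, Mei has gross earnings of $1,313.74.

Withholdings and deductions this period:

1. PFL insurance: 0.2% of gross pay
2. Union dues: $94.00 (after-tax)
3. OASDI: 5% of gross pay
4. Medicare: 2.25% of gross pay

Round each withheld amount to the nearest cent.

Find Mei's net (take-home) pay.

$1,121.86

OASDI: $1,313.74 × 0.05 = $65.69
PFL insurance: $1,313.74 × 0.002 = $2.63
Medicare: $1,313.74 × 0.0225 = $29.56
Union dues: $94.00
Total deductions = $65.69 + $2.63 + $29.56 + $94.00 = $191.88
Net pay = $1,313.74 − $191.88 = $1,121.86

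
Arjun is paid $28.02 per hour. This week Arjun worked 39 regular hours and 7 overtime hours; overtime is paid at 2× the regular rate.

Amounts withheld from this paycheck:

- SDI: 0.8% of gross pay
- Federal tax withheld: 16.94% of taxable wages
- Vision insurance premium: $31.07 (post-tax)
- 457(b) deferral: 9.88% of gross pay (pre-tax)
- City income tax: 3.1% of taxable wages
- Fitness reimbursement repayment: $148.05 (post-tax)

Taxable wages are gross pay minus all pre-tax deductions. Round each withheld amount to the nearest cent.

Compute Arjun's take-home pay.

$879.14

Regular pay: 39 × $28.02 = $1092.78
Overtime pay: 7 × $28.02 × 2 = $392.28
Gross pay = $1092.78 + $392.28 = $1485.06
457(b) deferral: $1485.06 × 0.0988 = $146.72
Taxable wages = $1485.06 − $146.72 = $1338.34
Federal tax withheld: $1338.34 × 0.1694 = $226.71
City income tax: $1338.34 × 0.031 = $41.49
SDI: $1485.06 × 0.008 = $11.88
Fitness reimbursement repayment: $148.05
Vision insurance premium: $31.07
Total deductions = $146.72 + $226.71 + $41.49 + $11.88 + $148.05 + $31.07 = $605.92
Net pay = $1485.06 − $605.92 = $879.14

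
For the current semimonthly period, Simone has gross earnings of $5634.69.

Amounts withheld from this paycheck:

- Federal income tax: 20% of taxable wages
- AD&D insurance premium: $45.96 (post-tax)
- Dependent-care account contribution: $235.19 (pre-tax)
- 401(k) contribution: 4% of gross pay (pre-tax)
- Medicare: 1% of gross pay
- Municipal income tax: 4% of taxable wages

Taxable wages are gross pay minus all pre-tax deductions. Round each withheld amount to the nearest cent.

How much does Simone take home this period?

Dependent-care account contribution: $235.19
401(k) contribution: $5634.69 × 0.04 = $225.39
Pre-tax total = $235.19 + $225.39 = $460.58
Taxable wages = $5634.69 − $460.58 = $5174.11
Federal income tax: $5174.11 × 0.2 = $1034.82
Municipal income tax: $5174.11 × 0.04 = $206.96
Medicare: $5634.69 × 0.01 = $56.35
AD&D insurance premium: $45.96
Total deductions = $235.19 + $225.39 + $1034.82 + $206.96 + $56.35 + $45.96 = $1804.67
Net pay = $5634.69 − $1804.67 = $3830.02

$3830.02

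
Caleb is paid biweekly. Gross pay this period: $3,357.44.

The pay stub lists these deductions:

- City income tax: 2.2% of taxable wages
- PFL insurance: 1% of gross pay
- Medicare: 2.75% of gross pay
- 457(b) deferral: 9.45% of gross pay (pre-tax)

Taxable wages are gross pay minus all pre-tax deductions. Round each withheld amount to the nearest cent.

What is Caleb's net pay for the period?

$2,847.38

457(b) deferral: $3,357.44 × 0.0945 = $317.28
Taxable wages = $3,357.44 − $317.28 = $3,040.16
City income tax: $3,040.16 × 0.022 = $66.88
PFL insurance: $3,357.44 × 0.01 = $33.57
Medicare: $3,357.44 × 0.0275 = $92.33
Total deductions = $317.28 + $66.88 + $33.57 + $92.33 = $510.06
Net pay = $3,357.44 − $510.06 = $2,847.38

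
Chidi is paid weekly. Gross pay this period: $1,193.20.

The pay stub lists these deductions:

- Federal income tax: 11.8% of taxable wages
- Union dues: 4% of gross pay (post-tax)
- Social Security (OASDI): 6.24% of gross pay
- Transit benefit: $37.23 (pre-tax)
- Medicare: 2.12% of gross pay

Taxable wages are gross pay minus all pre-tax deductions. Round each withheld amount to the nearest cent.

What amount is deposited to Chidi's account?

Transit benefit: $37.23
Taxable wages = $1,193.20 − $37.23 = $1,155.97
Federal income tax: $1,155.97 × 0.118 = $136.40
Social Security (OASDI): $1,193.20 × 0.0624 = $74.46
Medicare: $1,193.20 × 0.0212 = $25.30
Union dues: $1,193.20 × 0.04 = $47.73
Total deductions = $37.23 + $136.40 + $74.46 + $25.30 + $47.73 = $321.12
Net pay = $1,193.20 − $321.12 = $872.08

$872.08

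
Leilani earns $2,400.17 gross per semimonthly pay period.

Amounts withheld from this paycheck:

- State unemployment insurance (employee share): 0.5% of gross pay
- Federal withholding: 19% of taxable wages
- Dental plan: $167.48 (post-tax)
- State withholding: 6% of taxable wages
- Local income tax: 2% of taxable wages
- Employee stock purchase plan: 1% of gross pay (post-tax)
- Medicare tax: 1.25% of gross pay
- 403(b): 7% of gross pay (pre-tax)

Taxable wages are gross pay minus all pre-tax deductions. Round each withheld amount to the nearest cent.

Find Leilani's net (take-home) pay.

$1,396.00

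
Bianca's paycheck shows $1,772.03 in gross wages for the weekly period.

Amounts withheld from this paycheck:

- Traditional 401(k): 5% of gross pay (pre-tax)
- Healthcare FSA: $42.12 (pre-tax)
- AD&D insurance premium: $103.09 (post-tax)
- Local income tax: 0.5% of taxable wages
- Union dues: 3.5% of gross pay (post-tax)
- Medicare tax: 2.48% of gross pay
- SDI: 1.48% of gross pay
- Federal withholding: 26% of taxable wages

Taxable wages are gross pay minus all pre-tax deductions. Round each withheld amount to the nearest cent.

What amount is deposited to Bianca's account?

Healthcare FSA: $42.12
Traditional 401(k): $1,772.03 × 0.05 = $88.60
Pre-tax total = $42.12 + $88.60 = $130.72
Taxable wages = $1,772.03 − $130.72 = $1,641.31
Local income tax: $1,641.31 × 0.005 = $8.21
Federal withholding: $1,641.31 × 0.26 = $426.74
Medicare tax: $1,772.03 × 0.0248 = $43.95
SDI: $1,772.03 × 0.0148 = $26.23
Union dues: $1,772.03 × 0.035 = $62.02
AD&D insurance premium: $103.09
Total deductions = $42.12 + $88.60 + $8.21 + $426.74 + $43.95 + $26.23 + $62.02 + $103.09 = $800.96
Net pay = $1,772.03 − $800.96 = $971.07

$971.07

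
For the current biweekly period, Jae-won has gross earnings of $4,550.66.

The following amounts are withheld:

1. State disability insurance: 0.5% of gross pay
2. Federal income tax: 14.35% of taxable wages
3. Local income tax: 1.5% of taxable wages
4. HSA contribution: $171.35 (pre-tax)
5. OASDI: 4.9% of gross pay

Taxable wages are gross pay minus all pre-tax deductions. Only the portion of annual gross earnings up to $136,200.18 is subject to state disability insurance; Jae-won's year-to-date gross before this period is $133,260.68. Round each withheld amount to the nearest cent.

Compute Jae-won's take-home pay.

$3,447.51

HSA contribution: $171.35
Taxable wages = $4,550.66 − $171.35 = $4,379.31
Local income tax: $4,379.31 × 0.015 = $65.69
Federal income tax: $4,379.31 × 0.1435 = $628.43
State disability insurance: only $136,200.18 − $133,260.68 = $2,939.50 of this check is subject → $2,939.50 × 0.005 = $14.70
OASDI: $4,550.66 × 0.049 = $222.98
Total deductions = $171.35 + $65.69 + $628.43 + $14.70 + $222.98 = $1,103.15
Net pay = $4,550.66 − $1,103.15 = $3,447.51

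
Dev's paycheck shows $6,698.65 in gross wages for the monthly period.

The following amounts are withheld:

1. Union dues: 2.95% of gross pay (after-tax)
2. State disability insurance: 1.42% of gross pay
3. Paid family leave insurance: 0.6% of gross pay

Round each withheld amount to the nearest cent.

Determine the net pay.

Paid family leave insurance: $6,698.65 × 0.006 = $40.19
State disability insurance: $6,698.65 × 0.0142 = $95.12
Union dues: $6,698.65 × 0.0295 = $197.61
Total deductions = $40.19 + $95.12 + $197.61 = $332.92
Net pay = $6,698.65 − $332.92 = $6,365.73

$6,365.73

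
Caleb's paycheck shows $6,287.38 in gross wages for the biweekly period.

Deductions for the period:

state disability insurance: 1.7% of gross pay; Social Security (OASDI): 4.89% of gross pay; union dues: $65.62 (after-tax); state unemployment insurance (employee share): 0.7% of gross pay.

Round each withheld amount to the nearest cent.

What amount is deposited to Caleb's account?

State disability insurance: $6,287.38 × 0.017 = $106.89
Social Security (OASDI): $6,287.38 × 0.0489 = $307.45
State unemployment insurance (employee share): $6,287.38 × 0.007 = $44.01
Union dues: $65.62
Total deductions = $106.89 + $307.45 + $44.01 + $65.62 = $523.97
Net pay = $6,287.38 − $523.97 = $5,763.41

$5,763.41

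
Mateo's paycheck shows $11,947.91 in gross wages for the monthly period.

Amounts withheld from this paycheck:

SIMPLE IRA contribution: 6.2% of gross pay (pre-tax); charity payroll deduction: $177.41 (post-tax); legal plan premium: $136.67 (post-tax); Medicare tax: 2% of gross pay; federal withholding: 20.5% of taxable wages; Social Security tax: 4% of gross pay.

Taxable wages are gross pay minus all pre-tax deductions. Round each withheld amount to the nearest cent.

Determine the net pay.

$7,878.72

SIMPLE IRA contribution: $11,947.91 × 0.062 = $740.77
Taxable wages = $11,947.91 − $740.77 = $11,207.14
Federal withholding: $11,207.14 × 0.205 = $2,297.46
Social Security tax: $11,947.91 × 0.04 = $477.92
Medicare tax: $11,947.91 × 0.02 = $238.96
Legal plan premium: $136.67
Charity payroll deduction: $177.41
Total deductions = $740.77 + $2,297.46 + $477.92 + $238.96 + $136.67 + $177.41 = $4,069.19
Net pay = $11,947.91 − $4,069.19 = $7,878.72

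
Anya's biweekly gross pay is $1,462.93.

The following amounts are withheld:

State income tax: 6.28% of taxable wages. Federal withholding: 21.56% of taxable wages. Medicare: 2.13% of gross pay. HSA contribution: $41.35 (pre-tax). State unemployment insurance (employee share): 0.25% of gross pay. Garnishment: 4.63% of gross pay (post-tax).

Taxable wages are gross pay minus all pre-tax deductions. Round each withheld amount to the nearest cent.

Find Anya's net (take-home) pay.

HSA contribution: $41.35
Taxable wages = $1,462.93 − $41.35 = $1,421.58
Federal withholding: $1,421.58 × 0.2156 = $306.49
State income tax: $1,421.58 × 0.0628 = $89.28
Medicare: $1,462.93 × 0.0213 = $31.16
State unemployment insurance (employee share): $1,462.93 × 0.0025 = $3.66
Garnishment: $1,462.93 × 0.0463 = $67.73
Total deductions = $41.35 + $306.49 + $89.28 + $31.16 + $3.66 + $67.73 = $539.67
Net pay = $1,462.93 − $539.67 = $923.26

$923.26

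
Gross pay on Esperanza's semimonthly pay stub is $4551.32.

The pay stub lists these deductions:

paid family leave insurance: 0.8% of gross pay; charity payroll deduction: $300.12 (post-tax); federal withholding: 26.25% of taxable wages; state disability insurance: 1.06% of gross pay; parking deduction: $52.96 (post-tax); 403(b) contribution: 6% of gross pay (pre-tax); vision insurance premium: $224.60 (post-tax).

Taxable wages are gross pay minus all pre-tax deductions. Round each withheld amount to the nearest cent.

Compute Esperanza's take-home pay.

$2492.87

403(b) contribution: $4551.32 × 0.06 = $273.08
Taxable wages = $4551.32 − $273.08 = $4278.24
Federal withholding: $4278.24 × 0.2625 = $1123.04
State disability insurance: $4551.32 × 0.0106 = $48.24
Paid family leave insurance: $4551.32 × 0.008 = $36.41
Charity payroll deduction: $300.12
Parking deduction: $52.96
Vision insurance premium: $224.60
Total deductions = $273.08 + $1123.04 + $48.24 + $36.41 + $300.12 + $52.96 + $224.60 = $2058.45
Net pay = $4551.32 − $2058.45 = $2492.87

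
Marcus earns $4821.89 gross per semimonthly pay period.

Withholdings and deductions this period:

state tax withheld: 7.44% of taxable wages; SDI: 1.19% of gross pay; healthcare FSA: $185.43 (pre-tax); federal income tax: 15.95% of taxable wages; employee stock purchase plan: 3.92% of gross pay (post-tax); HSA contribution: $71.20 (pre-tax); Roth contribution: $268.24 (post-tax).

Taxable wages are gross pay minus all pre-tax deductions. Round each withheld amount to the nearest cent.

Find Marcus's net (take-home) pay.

$2982.80

HSA contribution: $71.20
Healthcare FSA: $185.43
Pre-tax total = $71.20 + $185.43 = $256.63
Taxable wages = $4821.89 − $256.63 = $4565.26
Federal income tax: $4565.26 × 0.1595 = $728.16
State tax withheld: $4565.26 × 0.0744 = $339.66
SDI: $4821.89 × 0.0119 = $57.38
Roth contribution: $268.24
Employee stock purchase plan: $4821.89 × 0.0392 = $189.02
Total deductions = $71.20 + $185.43 + $728.16 + $339.66 + $57.38 + $268.24 + $189.02 = $1839.09
Net pay = $4821.89 − $1839.09 = $2982.80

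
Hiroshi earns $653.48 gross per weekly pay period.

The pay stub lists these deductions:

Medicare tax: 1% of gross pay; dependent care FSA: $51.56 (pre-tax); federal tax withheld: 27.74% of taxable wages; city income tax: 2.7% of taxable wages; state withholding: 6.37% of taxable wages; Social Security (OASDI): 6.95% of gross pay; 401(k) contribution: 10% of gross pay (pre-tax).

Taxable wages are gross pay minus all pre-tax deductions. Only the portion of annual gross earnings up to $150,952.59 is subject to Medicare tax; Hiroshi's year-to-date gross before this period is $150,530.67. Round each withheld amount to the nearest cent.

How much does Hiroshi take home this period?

$289.42

Dependent care FSA: $51.56
401(k) contribution: $653.48 × 0.1 = $65.35
Pre-tax total = $51.56 + $65.35 = $116.91
Taxable wages = $653.48 − $116.91 = $536.57
City income tax: $536.57 × 0.027 = $14.49
State withholding: $536.57 × 0.0637 = $34.18
Federal tax withheld: $536.57 × 0.2774 = $148.84
Medicare tax: only $150,952.59 − $150,530.67 = $421.92 of this check is subject → $421.92 × 0.01 = $4.22
Social Security (OASDI): $653.48 × 0.0695 = $45.42
Total deductions = $51.56 + $65.35 + $14.49 + $34.18 + $148.84 + $4.22 + $45.42 = $364.06
Net pay = $653.48 − $364.06 = $289.42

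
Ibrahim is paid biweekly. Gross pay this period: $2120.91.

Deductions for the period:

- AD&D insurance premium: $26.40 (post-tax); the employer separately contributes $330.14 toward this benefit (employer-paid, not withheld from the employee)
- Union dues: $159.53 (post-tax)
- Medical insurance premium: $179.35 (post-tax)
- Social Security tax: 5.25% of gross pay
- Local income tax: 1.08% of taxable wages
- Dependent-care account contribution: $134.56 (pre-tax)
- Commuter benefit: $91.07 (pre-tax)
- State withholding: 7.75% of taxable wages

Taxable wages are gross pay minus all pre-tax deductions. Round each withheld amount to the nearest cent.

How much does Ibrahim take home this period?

Dependent-care account contribution: $134.56
Commuter benefit: $91.07
Pre-tax total = $134.56 + $91.07 = $225.63
Taxable wages = $2120.91 − $225.63 = $1895.28
State withholding: $1895.28 × 0.0775 = $146.88
Local income tax: $1895.28 × 0.0108 = $20.47
Social Security tax: $2120.91 × 0.0525 = $111.35
Union dues: $159.53
Medical insurance premium: $179.35
AD&D insurance premium: $26.40
(Employer's $330.14 toward AD&D insurance premium is not withheld from the employee.)
Total deductions = $134.56 + $91.07 + $146.88 + $20.47 + $111.35 + $159.53 + $179.35 + $26.40 = $869.61
Net pay = $2120.91 − $869.61 = $1251.30

$1251.30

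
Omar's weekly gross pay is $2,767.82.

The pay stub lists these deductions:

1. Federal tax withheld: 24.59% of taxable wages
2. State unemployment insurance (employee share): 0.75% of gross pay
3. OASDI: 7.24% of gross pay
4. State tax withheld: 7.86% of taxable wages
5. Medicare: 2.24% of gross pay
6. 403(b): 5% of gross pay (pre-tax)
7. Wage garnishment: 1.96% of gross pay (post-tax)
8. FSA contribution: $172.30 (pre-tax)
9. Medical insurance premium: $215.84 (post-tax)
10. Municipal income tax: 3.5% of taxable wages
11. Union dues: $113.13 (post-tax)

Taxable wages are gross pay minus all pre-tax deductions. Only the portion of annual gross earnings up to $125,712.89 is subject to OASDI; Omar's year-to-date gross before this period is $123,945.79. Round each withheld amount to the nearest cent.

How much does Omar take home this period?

403(b): $2,767.82 × 0.05 = $138.39
FSA contribution: $172.30
Pre-tax total = $138.39 + $172.30 = $310.69
Taxable wages = $2,767.82 − $310.69 = $2,457.13
Municipal income tax: $2,457.13 × 0.035 = $86.00
State tax withheld: $2,457.13 × 0.0786 = $193.13
Federal tax withheld: $2,457.13 × 0.2459 = $604.21
OASDI: only $125,712.89 − $123,945.79 = $1,767.10 of this check is subject → $1,767.10 × 0.0724 = $127.94
Medicare: $2,767.82 × 0.0224 = $62.00
State unemployment insurance (employee share): $2,767.82 × 0.0075 = $20.76
Union dues: $113.13
Medical insurance premium: $215.84
Wage garnishment: $2,767.82 × 0.0196 = $54.25
Total deductions = $138.39 + $172.30 + $86.00 + $193.13 + $604.21 + $127.94 + $62.00 + $20.76 + $113.13 + $215.84 + $54.25 = $1,787.95
Net pay = $2,767.82 − $1,787.95 = $979.87

$979.87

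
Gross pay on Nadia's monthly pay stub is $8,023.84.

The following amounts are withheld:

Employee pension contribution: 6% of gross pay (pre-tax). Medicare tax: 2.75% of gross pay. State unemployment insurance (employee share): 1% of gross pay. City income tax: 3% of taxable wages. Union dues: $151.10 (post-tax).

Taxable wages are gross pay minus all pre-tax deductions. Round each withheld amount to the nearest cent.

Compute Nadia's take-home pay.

Employee pension contribution: $8,023.84 × 0.06 = $481.43
Taxable wages = $8,023.84 − $481.43 = $7,542.41
City income tax: $7,542.41 × 0.03 = $226.27
Medicare tax: $8,023.84 × 0.0275 = $220.66
State unemployment insurance (employee share): $8,023.84 × 0.01 = $80.24
Union dues: $151.10
Total deductions = $481.43 + $226.27 + $220.66 + $80.24 + $151.10 = $1,159.70
Net pay = $8,023.84 − $1,159.70 = $6,864.14

$6,864.14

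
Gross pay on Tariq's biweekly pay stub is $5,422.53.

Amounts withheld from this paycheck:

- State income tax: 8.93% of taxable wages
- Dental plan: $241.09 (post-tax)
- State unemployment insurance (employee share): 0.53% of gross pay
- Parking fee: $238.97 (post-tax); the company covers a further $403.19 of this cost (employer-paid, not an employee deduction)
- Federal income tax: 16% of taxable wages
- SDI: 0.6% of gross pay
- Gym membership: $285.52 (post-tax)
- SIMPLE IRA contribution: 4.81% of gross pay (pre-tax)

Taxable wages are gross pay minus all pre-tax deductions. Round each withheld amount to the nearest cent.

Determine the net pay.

SIMPLE IRA contribution: $5,422.53 × 0.0481 = $260.82
Taxable wages = $5,422.53 − $260.82 = $5,161.71
Federal income tax: $5,161.71 × 0.16 = $825.87
State income tax: $5,161.71 × 0.0893 = $460.94
SDI: $5,422.53 × 0.006 = $32.54
State unemployment insurance (employee share): $5,422.53 × 0.0053 = $28.74
Parking fee: $238.97
Gym membership: $285.52
Dental plan: $241.09
(Employer's $403.19 toward parking fee is not withheld from the employee.)
Total deductions = $260.82 + $825.87 + $460.94 + $32.54 + $28.74 + $238.97 + $285.52 + $241.09 = $2,374.49
Net pay = $5,422.53 − $2,374.49 = $3,048.04

$3,048.04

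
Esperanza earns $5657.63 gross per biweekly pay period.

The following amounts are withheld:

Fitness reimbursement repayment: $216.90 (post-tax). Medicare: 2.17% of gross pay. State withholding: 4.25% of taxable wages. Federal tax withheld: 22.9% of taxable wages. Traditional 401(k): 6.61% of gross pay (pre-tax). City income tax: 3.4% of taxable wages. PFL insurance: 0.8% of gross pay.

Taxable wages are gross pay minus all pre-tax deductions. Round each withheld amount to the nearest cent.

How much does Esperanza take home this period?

Traditional 401(k): $5657.63 × 0.0661 = $373.97
Taxable wages = $5657.63 − $373.97 = $5283.66
State withholding: $5283.66 × 0.0425 = $224.56
Federal tax withheld: $5283.66 × 0.229 = $1209.96
City income tax: $5283.66 × 0.034 = $179.64
Medicare: $5657.63 × 0.0217 = $122.77
PFL insurance: $5657.63 × 0.008 = $45.26
Fitness reimbursement repayment: $216.90
Total deductions = $373.97 + $224.56 + $1209.96 + $179.64 + $122.77 + $45.26 + $216.90 = $2373.06
Net pay = $5657.63 − $2373.06 = $3284.57

$3284.57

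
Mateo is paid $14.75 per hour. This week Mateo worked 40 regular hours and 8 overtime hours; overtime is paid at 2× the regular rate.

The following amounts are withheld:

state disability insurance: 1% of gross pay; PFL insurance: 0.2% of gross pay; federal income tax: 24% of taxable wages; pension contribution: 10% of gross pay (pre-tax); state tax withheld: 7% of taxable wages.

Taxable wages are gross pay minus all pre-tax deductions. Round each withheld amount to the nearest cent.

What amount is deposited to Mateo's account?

$503.03

Regular pay: 40 × $14.75 = $590.00
Overtime pay: 8 × $14.75 × 2 = $236.00
Gross pay = $590.00 + $236.00 = $826.00
Pension contribution: $826.00 × 0.1 = $82.60
Taxable wages = $826.00 − $82.60 = $743.40
State tax withheld: $743.40 × 0.07 = $52.04
Federal income tax: $743.40 × 0.24 = $178.42
State disability insurance: $826.00 × 0.01 = $8.26
PFL insurance: $826.00 × 0.002 = $1.65
Total deductions = $82.60 + $52.04 + $178.42 + $8.26 + $1.65 = $322.97
Net pay = $826.00 − $322.97 = $503.03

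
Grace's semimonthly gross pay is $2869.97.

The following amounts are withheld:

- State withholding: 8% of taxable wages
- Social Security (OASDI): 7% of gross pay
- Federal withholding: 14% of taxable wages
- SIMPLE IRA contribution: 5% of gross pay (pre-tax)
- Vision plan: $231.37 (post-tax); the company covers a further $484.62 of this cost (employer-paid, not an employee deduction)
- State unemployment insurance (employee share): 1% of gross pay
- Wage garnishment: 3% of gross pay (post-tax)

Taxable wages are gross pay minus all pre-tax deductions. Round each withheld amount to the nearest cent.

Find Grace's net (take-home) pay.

SIMPLE IRA contribution: $2869.97 × 0.05 = $143.50
Taxable wages = $2869.97 − $143.50 = $2726.47
Federal withholding: $2726.47 × 0.14 = $381.71
State withholding: $2726.47 × 0.08 = $218.12
State unemployment insurance (employee share): $2869.97 × 0.01 = $28.70
Social Security (OASDI): $2869.97 × 0.07 = $200.90
Vision plan: $231.37
Wage garnishment: $2869.97 × 0.03 = $86.10
(Employer's $484.62 toward vision plan is not withheld from the employee.)
Total deductions = $143.50 + $381.71 + $218.12 + $28.70 + $200.90 + $231.37 + $86.10 = $1290.40
Net pay = $2869.97 − $1290.40 = $1579.57

$1579.57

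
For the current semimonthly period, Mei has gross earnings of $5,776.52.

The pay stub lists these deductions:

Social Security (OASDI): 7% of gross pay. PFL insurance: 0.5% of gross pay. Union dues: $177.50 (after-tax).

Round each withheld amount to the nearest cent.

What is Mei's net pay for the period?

PFL insurance: $5,776.52 × 0.005 = $28.88
Social Security (OASDI): $5,776.52 × 0.07 = $404.36
Union dues: $177.50
Total deductions = $28.88 + $404.36 + $177.50 = $610.74
Net pay = $5,776.52 − $610.74 = $5,165.78

$5,165.78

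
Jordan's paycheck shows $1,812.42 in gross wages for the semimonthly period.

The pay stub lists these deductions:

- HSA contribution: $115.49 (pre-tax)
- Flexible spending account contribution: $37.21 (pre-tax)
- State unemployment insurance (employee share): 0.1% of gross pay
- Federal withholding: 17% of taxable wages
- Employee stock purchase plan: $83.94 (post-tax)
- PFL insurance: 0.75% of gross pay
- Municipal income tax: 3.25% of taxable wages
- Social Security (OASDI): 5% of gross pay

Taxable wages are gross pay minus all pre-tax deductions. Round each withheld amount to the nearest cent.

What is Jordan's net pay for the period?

$1,133.67

Flexible spending account contribution: $37.21
HSA contribution: $115.49
Pre-tax total = $37.21 + $115.49 = $152.70
Taxable wages = $1,812.42 − $152.70 = $1,659.72
Municipal income tax: $1,659.72 × 0.0325 = $53.94
Federal withholding: $1,659.72 × 0.17 = $282.15
Social Security (OASDI): $1,812.42 × 0.05 = $90.62
PFL insurance: $1,812.42 × 0.0075 = $13.59
State unemployment insurance (employee share): $1,812.42 × 0.001 = $1.81
Employee stock purchase plan: $83.94
Total deductions = $37.21 + $115.49 + $53.94 + $282.15 + $90.62 + $13.59 + $1.81 + $83.94 = $678.75
Net pay = $1,812.42 − $678.75 = $1,133.67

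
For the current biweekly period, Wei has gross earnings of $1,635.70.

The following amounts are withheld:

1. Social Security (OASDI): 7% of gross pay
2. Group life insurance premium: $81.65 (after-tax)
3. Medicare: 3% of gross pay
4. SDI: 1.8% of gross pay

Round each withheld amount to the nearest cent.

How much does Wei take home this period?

Medicare: $1,635.70 × 0.03 = $49.07
Social Security (OASDI): $1,635.70 × 0.07 = $114.50
SDI: $1,635.70 × 0.018 = $29.44
Group life insurance premium: $81.65
Total deductions = $49.07 + $114.50 + $29.44 + $81.65 = $274.66
Net pay = $1,635.70 − $274.66 = $1,361.04

$1,361.04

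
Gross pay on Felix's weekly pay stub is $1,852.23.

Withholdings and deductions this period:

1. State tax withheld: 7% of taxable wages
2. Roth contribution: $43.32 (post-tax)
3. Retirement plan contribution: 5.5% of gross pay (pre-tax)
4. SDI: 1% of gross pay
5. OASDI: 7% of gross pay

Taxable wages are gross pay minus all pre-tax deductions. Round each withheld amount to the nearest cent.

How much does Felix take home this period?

Retirement plan contribution: $1,852.23 × 0.055 = $101.87
Taxable wages = $1,852.23 − $101.87 = $1,750.36
State tax withheld: $1,750.36 × 0.07 = $122.53
SDI: $1,852.23 × 0.01 = $18.52
OASDI: $1,852.23 × 0.07 = $129.66
Roth contribution: $43.32
Total deductions = $101.87 + $122.53 + $18.52 + $129.66 + $43.32 = $415.90
Net pay = $1,852.23 − $415.90 = $1,436.33

$1,436.33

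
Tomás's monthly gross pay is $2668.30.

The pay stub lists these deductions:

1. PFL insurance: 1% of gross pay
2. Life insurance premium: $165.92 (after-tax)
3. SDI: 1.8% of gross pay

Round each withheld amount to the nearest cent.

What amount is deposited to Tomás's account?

PFL insurance: $2668.30 × 0.01 = $26.68
SDI: $2668.30 × 0.018 = $48.03
Life insurance premium: $165.92
Total deductions = $26.68 + $48.03 + $165.92 = $240.63
Net pay = $2668.30 − $240.63 = $2427.67

$2427.67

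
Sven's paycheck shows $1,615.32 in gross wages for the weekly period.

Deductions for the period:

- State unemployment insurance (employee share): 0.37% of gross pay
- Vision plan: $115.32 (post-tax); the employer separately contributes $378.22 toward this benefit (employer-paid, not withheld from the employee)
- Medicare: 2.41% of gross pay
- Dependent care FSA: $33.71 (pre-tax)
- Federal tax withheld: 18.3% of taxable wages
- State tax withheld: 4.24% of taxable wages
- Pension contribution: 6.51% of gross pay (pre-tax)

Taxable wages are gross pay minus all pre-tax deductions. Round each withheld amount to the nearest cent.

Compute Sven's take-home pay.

Pension contribution: $1,615.32 × 0.0651 = $105.16
Dependent care FSA: $33.71
Pre-tax total = $105.16 + $33.71 = $138.87
Taxable wages = $1,615.32 − $138.87 = $1,476.45
State tax withheld: $1,476.45 × 0.0424 = $62.60
Federal tax withheld: $1,476.45 × 0.183 = $270.19
Medicare: $1,615.32 × 0.0241 = $38.93
State unemployment insurance (employee share): $1,615.32 × 0.0037 = $5.98
Vision plan: $115.32
(Employer's $378.22 toward vision plan is not withheld from the employee.)
Total deductions = $105.16 + $33.71 + $62.60 + $270.19 + $38.93 + $5.98 + $115.32 = $631.89
Net pay = $1,615.32 − $631.89 = $983.43

$983.43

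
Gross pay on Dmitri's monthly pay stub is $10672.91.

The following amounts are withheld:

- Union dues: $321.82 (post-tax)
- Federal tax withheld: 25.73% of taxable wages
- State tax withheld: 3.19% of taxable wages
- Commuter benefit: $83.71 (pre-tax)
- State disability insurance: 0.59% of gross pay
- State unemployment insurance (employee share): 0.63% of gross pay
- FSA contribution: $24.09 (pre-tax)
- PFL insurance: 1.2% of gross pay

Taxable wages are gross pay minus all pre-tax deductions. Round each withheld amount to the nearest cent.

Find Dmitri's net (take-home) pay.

$6929.58

FSA contribution: $24.09
Commuter benefit: $83.71
Pre-tax total = $24.09 + $83.71 = $107.80
Taxable wages = $10672.91 − $107.80 = $10565.11
Federal tax withheld: $10565.11 × 0.2573 = $2718.40
State tax withheld: $10565.11 × 0.0319 = $337.03
PFL insurance: $10672.91 × 0.012 = $128.07
State unemployment insurance (employee share): $10672.91 × 0.0063 = $67.24
State disability insurance: $10672.91 × 0.0059 = $62.97
Union dues: $321.82
Total deductions = $24.09 + $83.71 + $2718.40 + $337.03 + $128.07 + $67.24 + $62.97 + $321.82 = $3743.33
Net pay = $10672.91 − $3743.33 = $6929.58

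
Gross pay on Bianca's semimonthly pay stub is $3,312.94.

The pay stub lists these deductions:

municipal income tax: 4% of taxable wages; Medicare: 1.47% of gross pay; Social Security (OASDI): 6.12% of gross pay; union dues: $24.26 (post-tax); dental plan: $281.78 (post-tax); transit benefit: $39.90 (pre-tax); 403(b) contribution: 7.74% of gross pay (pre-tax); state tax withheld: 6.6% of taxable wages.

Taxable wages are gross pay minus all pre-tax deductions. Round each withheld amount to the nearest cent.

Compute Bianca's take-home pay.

403(b) contribution: $3,312.94 × 0.0774 = $256.42
Transit benefit: $39.90
Pre-tax total = $256.42 + $39.90 = $296.32
Taxable wages = $3,312.94 − $296.32 = $3,016.62
State tax withheld: $3,016.62 × 0.066 = $199.10
Municipal income tax: $3,016.62 × 0.04 = $120.66
Medicare: $3,312.94 × 0.0147 = $48.70
Social Security (OASDI): $3,312.94 × 0.0612 = $202.75
Union dues: $24.26
Dental plan: $281.78
Total deductions = $256.42 + $39.90 + $199.10 + $120.66 + $48.70 + $202.75 + $24.26 + $281.78 = $1,173.57
Net pay = $3,312.94 − $1,173.57 = $2,139.37

$2,139.37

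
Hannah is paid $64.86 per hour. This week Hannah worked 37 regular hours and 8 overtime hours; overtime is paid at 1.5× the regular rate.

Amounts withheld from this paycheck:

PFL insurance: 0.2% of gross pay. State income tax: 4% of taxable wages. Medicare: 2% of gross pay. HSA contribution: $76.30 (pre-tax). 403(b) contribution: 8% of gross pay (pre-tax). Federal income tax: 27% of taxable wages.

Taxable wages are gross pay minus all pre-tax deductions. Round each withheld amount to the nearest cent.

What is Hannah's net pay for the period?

$1894.92

Regular pay: 37 × $64.86 = $2399.82
Overtime pay: 8 × $64.86 × 1.5 = $778.32
Gross pay = $2399.82 + $778.32 = $3178.14
HSA contribution: $76.30
403(b) contribution: $3178.14 × 0.08 = $254.25
Pre-tax total = $76.30 + $254.25 = $330.55
Taxable wages = $3178.14 − $330.55 = $2847.59
Federal income tax: $2847.59 × 0.27 = $768.85
State income tax: $2847.59 × 0.04 = $113.90
Medicare: $3178.14 × 0.02 = $63.56
PFL insurance: $3178.14 × 0.002 = $6.36
Total deductions = $76.30 + $254.25 + $768.85 + $113.90 + $63.56 + $6.36 = $1283.22
Net pay = $3178.14 − $1283.22 = $1894.92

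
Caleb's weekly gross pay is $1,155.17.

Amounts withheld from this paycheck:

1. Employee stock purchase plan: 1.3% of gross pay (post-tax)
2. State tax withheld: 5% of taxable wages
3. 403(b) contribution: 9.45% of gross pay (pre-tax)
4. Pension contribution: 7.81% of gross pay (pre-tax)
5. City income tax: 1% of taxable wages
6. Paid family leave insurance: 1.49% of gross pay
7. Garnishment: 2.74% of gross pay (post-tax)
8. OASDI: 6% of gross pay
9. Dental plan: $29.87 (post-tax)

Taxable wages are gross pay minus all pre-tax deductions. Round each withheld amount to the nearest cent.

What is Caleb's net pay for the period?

$735.38

403(b) contribution: $1,155.17 × 0.0945 = $109.16
Pension contribution: $1,155.17 × 0.0781 = $90.22
Pre-tax total = $109.16 + $90.22 = $199.38
Taxable wages = $1,155.17 − $199.38 = $955.79
State tax withheld: $955.79 × 0.05 = $47.79
City income tax: $955.79 × 0.01 = $9.56
OASDI: $1,155.17 × 0.06 = $69.31
Paid family leave insurance: $1,155.17 × 0.0149 = $17.21
Employee stock purchase plan: $1,155.17 × 0.013 = $15.02
Garnishment: $1,155.17 × 0.0274 = $31.65
Dental plan: $29.87
Total deductions = $109.16 + $90.22 + $47.79 + $9.56 + $69.31 + $17.21 + $15.02 + $31.65 + $29.87 = $419.79
Net pay = $1,155.17 − $419.79 = $735.38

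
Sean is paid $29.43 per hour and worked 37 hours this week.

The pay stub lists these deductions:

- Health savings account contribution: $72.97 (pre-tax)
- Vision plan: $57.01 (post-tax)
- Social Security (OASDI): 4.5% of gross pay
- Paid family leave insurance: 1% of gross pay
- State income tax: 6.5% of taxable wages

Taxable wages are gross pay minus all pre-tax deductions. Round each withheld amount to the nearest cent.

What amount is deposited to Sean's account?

$833.00

Gross pay: 37 × $29.43 = $1,088.91
Health savings account contribution: $72.97
Taxable wages = $1,088.91 − $72.97 = $1,015.94
State income tax: $1,015.94 × 0.065 = $66.04
Paid family leave insurance: $1,088.91 × 0.01 = $10.89
Social Security (OASDI): $1,088.91 × 0.045 = $49.00
Vision plan: $57.01
Total deductions = $72.97 + $66.04 + $10.89 + $49.00 + $57.01 = $255.91
Net pay = $1,088.91 − $255.91 = $833.00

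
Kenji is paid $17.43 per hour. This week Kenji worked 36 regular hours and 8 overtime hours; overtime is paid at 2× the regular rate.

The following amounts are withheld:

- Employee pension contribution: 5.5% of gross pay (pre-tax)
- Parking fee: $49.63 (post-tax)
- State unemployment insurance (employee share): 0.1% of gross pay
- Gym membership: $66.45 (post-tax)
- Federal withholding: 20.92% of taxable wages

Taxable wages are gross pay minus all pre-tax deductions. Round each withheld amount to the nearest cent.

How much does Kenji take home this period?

$560.34

Regular pay: 36 × $17.43 = $627.48
Overtime pay: 8 × $17.43 × 2 = $278.88
Gross pay = $627.48 + $278.88 = $906.36
Employee pension contribution: $906.36 × 0.055 = $49.85
Taxable wages = $906.36 − $49.85 = $856.51
Federal withholding: $856.51 × 0.2092 = $179.18
State unemployment insurance (employee share): $906.36 × 0.001 = $0.91
Gym membership: $66.45
Parking fee: $49.63
Total deductions = $49.85 + $179.18 + $0.91 + $66.45 + $49.63 = $346.02
Net pay = $906.36 − $346.02 = $560.34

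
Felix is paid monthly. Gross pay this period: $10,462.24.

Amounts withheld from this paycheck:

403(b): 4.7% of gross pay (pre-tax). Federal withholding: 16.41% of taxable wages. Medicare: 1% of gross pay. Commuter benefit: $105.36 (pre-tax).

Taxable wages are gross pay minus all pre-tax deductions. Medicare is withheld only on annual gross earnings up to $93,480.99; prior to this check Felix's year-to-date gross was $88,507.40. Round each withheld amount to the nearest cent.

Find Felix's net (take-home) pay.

$8,196.54

403(b): $10,462.24 × 0.047 = $491.73
Commuter benefit: $105.36
Pre-tax total = $491.73 + $105.36 = $597.09
Taxable wages = $10,462.24 − $597.09 = $9,865.15
Federal withholding: $9,865.15 × 0.1641 = $1,618.87
Medicare: only $93,480.99 − $88,507.40 = $4,973.59 of this check is subject → $4,973.59 × 0.01 = $49.74
Total deductions = $491.73 + $105.36 + $1,618.87 + $49.74 = $2,265.70
Net pay = $10,462.24 − $2,265.70 = $8,196.54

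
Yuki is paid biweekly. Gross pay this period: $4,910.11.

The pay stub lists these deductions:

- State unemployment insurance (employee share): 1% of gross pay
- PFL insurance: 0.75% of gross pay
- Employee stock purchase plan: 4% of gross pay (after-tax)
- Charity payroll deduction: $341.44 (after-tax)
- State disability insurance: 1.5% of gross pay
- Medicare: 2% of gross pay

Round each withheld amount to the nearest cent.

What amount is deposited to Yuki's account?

$4,114.49

State disability insurance: $4,910.11 × 0.015 = $73.65
PFL insurance: $4,910.11 × 0.0075 = $36.83
Medicare: $4,910.11 × 0.02 = $98.20
State unemployment insurance (employee share): $4,910.11 × 0.01 = $49.10
Charity payroll deduction: $341.44
Employee stock purchase plan: $4,910.11 × 0.04 = $196.40
Total deductions = $73.65 + $36.83 + $98.20 + $49.10 + $341.44 + $196.40 = $795.62
Net pay = $4,910.11 − $795.62 = $4,114.49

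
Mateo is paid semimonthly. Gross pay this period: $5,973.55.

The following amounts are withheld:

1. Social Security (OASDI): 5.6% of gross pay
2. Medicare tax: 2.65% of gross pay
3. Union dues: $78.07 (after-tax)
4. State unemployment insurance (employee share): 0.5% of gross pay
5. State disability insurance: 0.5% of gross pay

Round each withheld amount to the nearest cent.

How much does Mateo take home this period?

$5,342.92

Social Security (OASDI): $5,973.55 × 0.056 = $334.52
Medicare tax: $5,973.55 × 0.0265 = $158.30
State unemployment insurance (employee share): $5,973.55 × 0.005 = $29.87
State disability insurance: $5,973.55 × 0.005 = $29.87
Union dues: $78.07
Total deductions = $334.52 + $158.30 + $29.87 + $29.87 + $78.07 = $630.63
Net pay = $5,973.55 − $630.63 = $5,342.92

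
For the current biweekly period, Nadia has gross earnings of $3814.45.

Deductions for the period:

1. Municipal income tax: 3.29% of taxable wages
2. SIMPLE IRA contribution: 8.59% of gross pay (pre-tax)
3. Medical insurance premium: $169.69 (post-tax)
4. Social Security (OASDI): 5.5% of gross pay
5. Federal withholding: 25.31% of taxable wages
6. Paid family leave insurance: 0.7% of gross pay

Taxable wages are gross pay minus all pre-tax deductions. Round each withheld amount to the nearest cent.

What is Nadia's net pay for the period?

SIMPLE IRA contribution: $3814.45 × 0.0859 = $327.66
Taxable wages = $3814.45 − $327.66 = $3486.79
Municipal income tax: $3486.79 × 0.0329 = $114.72
Federal withholding: $3486.79 × 0.2531 = $882.51
Paid family leave insurance: $3814.45 × 0.007 = $26.70
Social Security (OASDI): $3814.45 × 0.055 = $209.79
Medical insurance premium: $169.69
Total deductions = $327.66 + $114.72 + $882.51 + $26.70 + $209.79 + $169.69 = $1731.07
Net pay = $3814.45 − $1731.07 = $2083.38

$2083.38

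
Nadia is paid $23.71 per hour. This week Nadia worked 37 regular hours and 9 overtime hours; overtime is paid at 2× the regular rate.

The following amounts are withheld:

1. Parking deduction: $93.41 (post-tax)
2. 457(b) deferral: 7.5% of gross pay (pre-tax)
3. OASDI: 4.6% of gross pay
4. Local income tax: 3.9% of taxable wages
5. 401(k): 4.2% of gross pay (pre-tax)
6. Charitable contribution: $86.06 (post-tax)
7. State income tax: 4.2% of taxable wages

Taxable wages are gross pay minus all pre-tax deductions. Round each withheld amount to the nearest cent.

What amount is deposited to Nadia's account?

$818.75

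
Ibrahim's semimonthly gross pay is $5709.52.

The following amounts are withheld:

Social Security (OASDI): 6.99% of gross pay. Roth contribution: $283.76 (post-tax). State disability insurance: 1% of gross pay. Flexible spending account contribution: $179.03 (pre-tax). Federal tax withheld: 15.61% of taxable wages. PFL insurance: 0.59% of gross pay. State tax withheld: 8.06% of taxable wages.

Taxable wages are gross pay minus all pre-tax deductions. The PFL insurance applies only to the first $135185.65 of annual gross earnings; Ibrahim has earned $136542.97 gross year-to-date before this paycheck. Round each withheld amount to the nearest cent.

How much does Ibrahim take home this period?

$3481.46

Flexible spending account contribution: $179.03
Taxable wages = $5709.52 − $179.03 = $5530.49
State tax withheld: $5530.49 × 0.0806 = $445.76
Federal tax withheld: $5530.49 × 0.1561 = $863.31
State disability insurance: $5709.52 × 0.01 = $57.10
Social Security (OASDI): $5709.52 × 0.0699 = $399.10
PFL insurance: annual cap $135185.65 already reached (YTD $136542.97), so $0.00
Roth contribution: $283.76
Total deductions = $179.03 + $445.76 + $863.31 + $57.10 + $399.10 + $0.00 + $283.76 = $2228.06
Net pay = $5709.52 − $2228.06 = $3481.46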